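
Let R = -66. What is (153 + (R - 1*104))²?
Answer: 289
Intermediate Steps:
(153 + (R - 1*104))² = (153 + (-66 - 1*104))² = (153 + (-66 - 104))² = (153 - 170)² = (-17)² = 289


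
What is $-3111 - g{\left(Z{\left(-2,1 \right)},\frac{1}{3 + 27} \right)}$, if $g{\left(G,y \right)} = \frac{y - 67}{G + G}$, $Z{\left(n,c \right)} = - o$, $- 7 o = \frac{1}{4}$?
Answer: $- \frac{32602}{15} \approx -2173.5$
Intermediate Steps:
$o = - \frac{1}{28}$ ($o = - \frac{1}{7 \cdot 4} = \left(- \frac{1}{7}\right) \frac{1}{4} = - \frac{1}{28} \approx -0.035714$)
$Z{\left(n,c \right)} = \frac{1}{28}$ ($Z{\left(n,c \right)} = \left(-1\right) \left(- \frac{1}{28}\right) = \frac{1}{28}$)
$g{\left(G,y \right)} = \frac{-67 + y}{2 G}$
$-3111 - g{\left(Z{\left(-2,1 \right)},\frac{1}{3 + 27} \right)} = -3111 - \frac{\frac{1}{\frac{1}{28}} \left(-67 + \frac{1}{3 + 27}\right)}{2} = -3111 - \frac{1}{2} \cdot 28 \left(-67 + \frac{1}{30}\right) = -3111 - \frac{1}{2} \cdot 28 \left(- \frac{2009}{30}\right) = -3111 - - \frac{14063}{15} = -3111 + \frac{14063}{15} = - \frac{32602}{15}$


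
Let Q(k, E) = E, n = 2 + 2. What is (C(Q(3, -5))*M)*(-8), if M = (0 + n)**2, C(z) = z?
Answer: 640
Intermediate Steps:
n = 4
M = 16 (M = (0 + 4)**2 = 4**2 = 16)
(C(Q(3, -5))*M)*(-8) = -5*16*(-8) = -80*(-8) = 640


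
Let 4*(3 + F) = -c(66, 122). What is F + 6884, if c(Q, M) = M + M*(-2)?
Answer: 13823/2 ≈ 6911.5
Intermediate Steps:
c(Q, M) = -M (c(Q, M) = M - 2*M = -M)
F = 55/2 (F = -3 + (-(-1)*122)/4 = -3 + (-1*(-122))/4 = -3 + (¼)*122 = -3 + 61/2 = 55/2 ≈ 27.500)
F + 6884 = 55/2 + 6884 = 13823/2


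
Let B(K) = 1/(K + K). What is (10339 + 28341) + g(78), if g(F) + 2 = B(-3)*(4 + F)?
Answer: 115993/3 ≈ 38664.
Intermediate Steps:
B(K) = 1/(2*K)
g(F) = -8/3 - F/6 (g(F) = -2 + ((½)/(-3))*(4 + F) = -2 + ((½)*(-⅓))*(4 + F) = -2 - (4 + F)/6 = -2 + (-⅔ - F/6) = -8/3 - F/6)
(10339 + 28341) + g(78) = (10339 + 28341) + (-8/3 - ⅙*78) = 38680 + (-8/3 - 13) = 38680 - 47/3 = 115993/3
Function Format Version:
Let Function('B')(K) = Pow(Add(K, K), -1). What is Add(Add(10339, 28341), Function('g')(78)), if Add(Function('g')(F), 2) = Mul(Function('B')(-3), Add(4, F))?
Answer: Rational(115993, 3) ≈ 38664.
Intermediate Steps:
Function('B')(K) = Mul(Rational(1, 2), Pow(K, -1)) (Function('B')(K) = Pow(Mul(2, K), -1) = Mul(Rational(1, 2), Pow(K, -1)))
Function('g')(F) = Add(Rational(-8, 3), Mul(Rational(-1, 6), F)) (Function('g')(F) = Add(-2, Mul(Mul(Rational(1, 2), Pow(-3, -1)), Add(4, F))) = Add(-2, Mul(Mul(Rational(1, 2), Rational(-1, 3)), Add(4, F))) = Add(-2, Mul(Rational(-1, 6), Add(4, F))) = Add(-2, Add(Rational(-2, 3), Mul(Rational(-1, 6), F))) = Add(Rational(-8, 3), Mul(Rational(-1, 6), F)))
Add(Add(10339, 28341), Function('g')(78)) = Add(Add(10339, 28341), Add(Rational(-8, 3), Mul(Rational(-1, 6), 78))) = Add(38680, Add(Rational(-8, 3), -13)) = Add(38680, Rational(-47, 3)) = Rational(115993, 3)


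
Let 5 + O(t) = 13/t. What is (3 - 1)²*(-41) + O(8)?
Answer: -1339/8 ≈ -167.38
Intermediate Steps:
O(t) = -5 + 13/t
(3 - 1)²*(-41) + O(8) = (3 - 1)²*(-41) + (-5 + 13/8) = 2²*(-41) + (-5 + 13*(⅛)) = 4*(-41) + (-5 + 13/8) = -164 - 27/8 = -1339/8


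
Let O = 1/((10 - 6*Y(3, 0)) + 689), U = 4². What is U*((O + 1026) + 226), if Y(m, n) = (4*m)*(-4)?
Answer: 19771600/987 ≈ 20032.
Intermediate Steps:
Y(m, n) = -16*m
U = 16
O = 1/987 (O = 1/((10 - (-96)*3) + 689) = 1/((10 - 6*(-48)) + 689) = 1/((10 + 288) + 689) = 1/(298 + 689) = 1/987 ≈ 0.0010132)
U*((O + 1026) + 226) = 16*((1/987 + 1026) + 226) = 16*(1012663/987 + 226) = 16*(1235725/987) = 19771600/987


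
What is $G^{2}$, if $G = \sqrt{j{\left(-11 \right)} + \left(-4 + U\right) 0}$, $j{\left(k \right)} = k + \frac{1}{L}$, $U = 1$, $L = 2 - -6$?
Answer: $- \frac{87}{8} \approx -10.875$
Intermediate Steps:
$L = 8$ ($L = 2 + 6 = 8$)
$j{\left(k \right)} = \frac{1}{8} + k$ ($j{\left(k \right)} = k + \frac{1}{8} = \frac{1}{8} + k$)
$G = \frac{i \sqrt{174}}{4}$ ($G = \sqrt{\left(\frac{1}{8} - 11\right) + \left(-4 + 1\right) 0} = \sqrt{- \frac{87}{8} - 0} = \sqrt{- \frac{87}{8} + 0} = \sqrt{- \frac{87}{8}} = \frac{i \sqrt{174}}{4} \approx 3.2977 i$)
$G^{2} = \left(\frac{i \sqrt{174}}{4}\right)^{2} = - \frac{87}{8}$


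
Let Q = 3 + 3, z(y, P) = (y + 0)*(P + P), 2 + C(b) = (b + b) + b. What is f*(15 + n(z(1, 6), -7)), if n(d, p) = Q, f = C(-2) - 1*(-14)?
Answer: 126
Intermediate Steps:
C(b) = -2 + 3*b (C(b) = -2 + ((b + b) + b) = -2 + (2*b + b) = -2 + 3*b)
f = 6 (f = (-2 + 3*(-2)) - 1*(-14) = (-2 - 6) + 14 = -8 + 14 = 6)
z(y, P) = 2*P*y (z(y, P) = y*(2*P) = 2*P*y)
Q = 6
n(d, p) = 6
f*(15 + n(z(1, 6), -7)) = 6*(15 + 6) = 6*21 = 126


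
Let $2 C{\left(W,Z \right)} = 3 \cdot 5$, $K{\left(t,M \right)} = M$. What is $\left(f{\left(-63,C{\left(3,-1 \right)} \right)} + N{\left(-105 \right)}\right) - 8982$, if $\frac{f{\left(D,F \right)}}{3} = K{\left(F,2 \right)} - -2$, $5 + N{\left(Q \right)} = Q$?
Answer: $-9080$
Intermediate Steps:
$N{\left(Q \right)} = -5 + Q$
$C{\left(W,Z \right)} = \frac{15}{2}$ ($C{\left(W,Z \right)} = \frac{3 \cdot 5}{2} = \frac{1}{2} \cdot 15 = \frac{15}{2}$)
$f{\left(D,F \right)} = 12$ ($f{\left(D,F \right)} = 3 \left(2 - -2\right) = 3 \left(2 + 2\right) = 3 \cdot 4 = 12$)
$\left(f{\left(-63,C{\left(3,-1 \right)} \right)} + N{\left(-105 \right)}\right) - 8982 = \left(12 - 110\right) - 8982 = -98 - 8982 = -9080$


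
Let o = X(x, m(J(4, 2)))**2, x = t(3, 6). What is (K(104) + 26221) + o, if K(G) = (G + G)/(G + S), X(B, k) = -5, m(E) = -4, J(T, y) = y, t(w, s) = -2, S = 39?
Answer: 288722/11 ≈ 26247.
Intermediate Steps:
x = -2
K(G) = 2*G/(39 + G) (K(G) = (G + G)/(G + 39) = (2*G)/(39 + G) = 2*G/(39 + G))
o = 25 (o = (-5)**2 = 25)
(K(104) + 26221) + o = (2*104/(39 + 104) + 26221) + 25 = (2*104/143 + 26221) + 25 = (2*104*(1/143) + 26221) + 25 = (16/11 + 26221) + 25 = 288447/11 + 25 = 288722/11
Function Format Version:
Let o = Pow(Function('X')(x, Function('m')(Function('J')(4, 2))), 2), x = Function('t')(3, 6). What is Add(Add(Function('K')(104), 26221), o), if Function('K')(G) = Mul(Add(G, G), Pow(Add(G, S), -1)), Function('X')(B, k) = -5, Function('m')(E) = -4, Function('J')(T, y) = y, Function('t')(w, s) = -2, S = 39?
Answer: Rational(288722, 11) ≈ 26247.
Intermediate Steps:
x = -2
Function('K')(G) = Mul(2, G, Pow(Add(39, G), -1)) (Function('K')(G) = Mul(Add(G, G), Pow(Add(G, 39), -1)) = Mul(Mul(2, G), Pow(Add(39, G), -1)) = Mul(2, G, Pow(Add(39, G), -1)))
o = 25 (o = Pow(-5, 2) = 25)
Add(Add(Function('K')(104), 26221), o) = Add(Add(Mul(2, 104, Pow(Add(39, 104), -1)), 26221), 25) = Add(Add(Mul(2, 104, Pow(143, -1)), 26221), 25) = Add(Add(Mul(2, 104, Rational(1, 143)), 26221), 25) = Add(Add(Rational(16, 11), 26221), 25) = Add(Rational(288447, 11), 25) = Rational(288722, 11)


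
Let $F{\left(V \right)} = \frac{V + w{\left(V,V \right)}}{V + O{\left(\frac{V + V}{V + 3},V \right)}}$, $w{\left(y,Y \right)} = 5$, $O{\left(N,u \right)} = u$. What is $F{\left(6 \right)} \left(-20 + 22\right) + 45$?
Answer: $\frac{281}{6} \approx 46.833$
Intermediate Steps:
$F{\left(V \right)} = \frac{5 + V}{2 V}$ ($F{\left(V \right)} = \frac{V + 5}{V + V} = \frac{5 + V}{2 V}$)
$F{\left(6 \right)} \left(-20 + 22\right) + 45 = \frac{5 + 6}{2 \cdot 6} \left(-20 + 22\right) + 45 = \frac{1}{2} \cdot \frac{1}{6} \cdot 11 \cdot 2 + 45 = \frac{11}{12} \cdot 2 + 45 = \frac{11}{6} + 45 = \frac{281}{6}$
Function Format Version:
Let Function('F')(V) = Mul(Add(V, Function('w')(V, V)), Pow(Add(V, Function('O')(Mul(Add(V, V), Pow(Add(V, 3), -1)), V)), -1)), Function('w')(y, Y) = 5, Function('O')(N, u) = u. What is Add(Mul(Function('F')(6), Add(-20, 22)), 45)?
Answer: Rational(281, 6) ≈ 46.833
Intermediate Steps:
Function('F')(V) = Mul(Rational(1, 2), Pow(V, -1), Add(5, V)) (Function('F')(V) = Mul(Add(V, 5), Pow(Add(V, V), -1)) = Mul(Add(5, V), Pow(Mul(2, V), -1)) = Mul(Add(5, V), Mul(Rational(1, 2), Pow(V, -1))) = Mul(Rational(1, 2), Pow(V, -1), Add(5, V)))
Add(Mul(Function('F')(6), Add(-20, 22)), 45) = Add(Mul(Mul(Rational(1, 2), Pow(6, -1), Add(5, 6)), Add(-20, 22)), 45) = Add(Mul(Mul(Rational(1, 2), Rational(1, 6), 11), 2), 45) = Add(Mul(Rational(11, 12), 2), 45) = Add(Rational(11, 6), 45) = Rational(281, 6)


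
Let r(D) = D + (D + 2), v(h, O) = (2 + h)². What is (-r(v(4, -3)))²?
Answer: 5476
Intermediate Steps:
r(D) = 2 + 2*D (r(D) = D + (2 + D) = 2 + 2*D)
(-r(v(4, -3)))² = (-(2 + 2*(2 + 4)²))² = (-(2 + 2*6²))² = (-(2 + 2*36))² = (-(2 + 72))² = (-1*74)² = (-74)² = 5476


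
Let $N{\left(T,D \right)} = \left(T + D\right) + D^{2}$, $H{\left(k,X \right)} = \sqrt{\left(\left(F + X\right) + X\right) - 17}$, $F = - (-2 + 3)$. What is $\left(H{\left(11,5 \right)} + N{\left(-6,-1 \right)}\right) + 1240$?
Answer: $1234 + 2 i \sqrt{2} \approx 1234.0 + 2.8284 i$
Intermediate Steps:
$F = -1$ ($F = \left(-1\right) 1 = -1$)
$H{\left(k,X \right)} = \sqrt{-18 + 2 X}$ ($H{\left(k,X \right)} = \sqrt{\left(\left(-1 + X\right) + X\right) - 17} = \sqrt{\left(-1 + 2 X\right) - 17} = \sqrt{-18 + 2 X}$)
$N{\left(T,D \right)} = D + T + D^{2}$ ($N{\left(T,D \right)} = \left(D + T\right) + D^{2} = D + T + D^{2}$)
$\left(H{\left(11,5 \right)} + N{\left(-6,-1 \right)}\right) + 1240 = \left(\sqrt{-18 + 2 \cdot 5} - \left(7 - 1\right)\right) + 1240 = \left(\sqrt{-18 + 10} - 6\right) + 1240 = \left(\sqrt{-8} - 6\right) + 1240 = \left(2 i \sqrt{2} - 6\right) + 1240 = \left(-6 + 2 i \sqrt{2}\right) + 1240 = 1234 + 2 i \sqrt{2}$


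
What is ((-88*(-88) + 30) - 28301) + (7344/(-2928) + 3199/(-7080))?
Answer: -8866479139/431880 ≈ -20530.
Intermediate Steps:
((-88*(-88) + 30) - 28301) + (7344/(-2928) + 3199/(-7080)) = ((7744 + 30) - 28301) + (7344*(-1/2928) + 3199*(-1/7080)) = (7774 - 28301) + (-153/61 - 3199/7080) = -20527 - 1278379/431880 = -8866479139/431880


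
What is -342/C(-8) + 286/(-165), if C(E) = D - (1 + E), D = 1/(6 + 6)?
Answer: -12754/255 ≈ -50.016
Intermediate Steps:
D = 1/12 ≈ 0.083333
C(E) = -11/12 - E (C(E) = 1/12 - (1 + E) = 1/12 + (-1 - E) = -11/12 - E)
-342/C(-8) + 286/(-165) = -342/(-11/12 - 1*(-8)) + 286/(-165) = -342/(-11/12 + 8) + 286*(-1/165) = -342/85/12 - 26/15 = -342*12/85 - 26/15 = -4104/85 - 26/15 = -12754/255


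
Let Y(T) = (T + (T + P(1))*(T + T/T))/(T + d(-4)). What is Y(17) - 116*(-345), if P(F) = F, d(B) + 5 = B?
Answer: 320501/8 ≈ 40063.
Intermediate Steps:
d(B) = -5 + B
Y(T) = (T + (1 + T)**2)/(-9 + T) (Y(T) = (T + (T + 1)*(T + T/T))/(T + (-5 - 4)) = (T + (1 + T)*(T + 1))/(T - 9) = (T + (1 + T)*(1 + T))/(-9 + T) = (T + (1 + T)**2)/(-9 + T))
Y(17) - 116*(-345) = (1 + 17**2 + 3*17)/(-9 + 17) - 116*(-345) = (1 + 289 + 51)/8 + 40020 = (1/8)*341 + 40020 = 341/8 + 40020 = 320501/8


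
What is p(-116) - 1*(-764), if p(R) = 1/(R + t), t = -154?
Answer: 206279/270 ≈ 764.00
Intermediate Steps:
p(R) = 1/(-154 + R) (p(R) = 1/(R - 154) = 1/(-154 + R))
p(-116) - 1*(-764) = 1/(-154 - 116) - 1*(-764) = 1/(-270) + 764 = -1/270 + 764 = 206279/270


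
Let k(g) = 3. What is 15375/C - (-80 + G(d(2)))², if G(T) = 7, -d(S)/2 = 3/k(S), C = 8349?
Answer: -14825482/2783 ≈ -5327.2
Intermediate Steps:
d(S) = -2 (d(S) = -6/3 = -2*1 = -2)
15375/C - (-80 + G(d(2)))² = 15375/8349 - (-80 + 7)² = 15375*(1/8349) - 1*(-73)² = 5125/2783 - 1*5329 = 5125/2783 - 5329 = -14825482/2783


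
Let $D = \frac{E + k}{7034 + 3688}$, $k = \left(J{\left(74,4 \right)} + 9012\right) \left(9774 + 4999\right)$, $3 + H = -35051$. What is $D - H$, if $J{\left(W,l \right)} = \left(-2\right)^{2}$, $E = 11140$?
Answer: $\frac{254526748}{5361} \approx 47478.0$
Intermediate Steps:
$H = -35054$ ($H = -3 - 35051 = -35054$)
$J{\left(W,l \right)} = 4$
$k = 133193368$ ($k = \left(4 + 9012\right) \left(9774 + 4999\right) = 9016 \cdot 14773 = 133193368$)
$D = \frac{66602254}{5361}$ ($D = \frac{11140 + 133193368}{7034 + 3688} = \frac{133204508}{10722} = 133204508 \cdot \frac{1}{10722} = \frac{66602254}{5361} \approx 12423.0$)
$D - H = \frac{66602254}{5361} - -35054 = \frac{66602254}{5361} + 35054 = \frac{254526748}{5361}$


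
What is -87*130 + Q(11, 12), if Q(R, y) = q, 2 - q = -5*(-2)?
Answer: -11318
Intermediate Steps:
q = -8 (q = 2 - (-5)*(-2) = 2 - 1*10 = 2 - 10 = -8)
Q(R, y) = -8
-87*130 + Q(11, 12) = -87*130 - 8 = -11310 - 8 = -11318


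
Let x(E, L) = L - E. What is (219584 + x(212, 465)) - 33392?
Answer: 186445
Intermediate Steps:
(219584 + x(212, 465)) - 33392 = (219584 + (465 - 1*212)) - 33392 = (219584 + (465 - 212)) - 33392 = (219584 + 253) - 33392 = 219837 - 33392 = 186445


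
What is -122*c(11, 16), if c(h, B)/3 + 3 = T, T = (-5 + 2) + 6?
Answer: 0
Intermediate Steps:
T = 3 (T = -3 + 6 = 3)
c(h, B) = 0 (c(h, B) = -9 + 3*3 = -9 + 9 = 0)
-122*c(11, 16) = -122*0 = 0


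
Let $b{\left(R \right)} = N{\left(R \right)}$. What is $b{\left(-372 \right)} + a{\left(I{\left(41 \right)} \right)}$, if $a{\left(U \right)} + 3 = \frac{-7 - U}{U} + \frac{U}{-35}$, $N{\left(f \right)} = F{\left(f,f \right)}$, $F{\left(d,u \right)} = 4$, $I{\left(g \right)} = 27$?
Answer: $- \frac{974}{945} \approx -1.0307$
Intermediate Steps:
$N{\left(f \right)} = 4$
$b{\left(R \right)} = 4$
$a{\left(U \right)} = -3 - \frac{U}{35} + \frac{-7 - U}{U}$ ($a{\left(U \right)} = -3 + \left(\frac{-7 - U}{U} + \frac{U}{-35}\right) = -3 + \left(\frac{-7 - U}{U} + U \left(- \frac{1}{35}\right)\right) = -3 - \left(\frac{U}{35} - \frac{-7 - U}{U}\right) = -3 - \frac{U}{35} + \frac{-7 - U}{U}$)
$b{\left(-372 \right)} + a{\left(I{\left(41 \right)} \right)} = 4 - \left(\frac{167}{35} + \frac{7}{27}\right) = 4 - \frac{4754}{945} = - \frac{974}{945}$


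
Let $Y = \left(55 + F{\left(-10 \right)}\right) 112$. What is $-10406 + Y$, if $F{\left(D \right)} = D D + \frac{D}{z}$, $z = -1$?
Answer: $8074$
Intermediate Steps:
$F{\left(D \right)} = D^{2} - D$ ($F{\left(D \right)} = D D + \frac{D}{-1} = D^{2} + D \left(-1\right) = D^{2} - D$)
$Y = 18480$ ($Y = \left(55 - 10 \left(-1 - 10\right)\right) 112 = \left(55 - -110\right) 112 = \left(55 + 110\right) 112 = 165 \cdot 112 = 18480$)
$-10406 + Y = -10406 + 18480 = 8074$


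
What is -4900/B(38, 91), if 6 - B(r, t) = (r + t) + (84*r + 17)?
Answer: 25/17 ≈ 1.4706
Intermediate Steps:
B(r, t) = -11 - t - 85*r (B(r, t) = 6 - ((r + t) + (84*r + 17)) = 6 - ((r + t) + (17 + 84*r)) = 6 - (17 + t + 85*r) = 6 + (-17 - t - 85*r) = -11 - t - 85*r)
-4900/B(38, 91) = -4900/(-11 - 1*91 - 85*38) = -4900/(-11 - 91 - 3230) = -4900/(-3332) = -4900*(-1/3332) = 25/17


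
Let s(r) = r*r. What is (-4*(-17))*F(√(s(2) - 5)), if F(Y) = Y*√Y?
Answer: 68*(-1)^(¾) ≈ -48.083 + 48.083*I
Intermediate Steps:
s(r) = r²
F(Y) = Y^(3/2)
(-4*(-17))*F(√(s(2) - 5)) = (-4*(-17))*(√(2² - 5))^(3/2) = 68*(√(4 - 5))^(3/2) = 68*(√(-1))^(3/2) = 68*I^(3/2)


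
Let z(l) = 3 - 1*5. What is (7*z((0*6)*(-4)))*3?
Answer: -42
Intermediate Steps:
z(l) = -2 (z(l) = 3 - 5 = -2)
(7*z((0*6)*(-4)))*3 = (7*(-2))*3 = -14*3 = -42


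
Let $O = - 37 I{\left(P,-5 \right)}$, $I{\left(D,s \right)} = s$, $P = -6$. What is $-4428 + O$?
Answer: $-4243$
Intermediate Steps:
$O = 185$ ($O = \left(-37\right) \left(-5\right) = 185$)
$-4428 + O = -4428 + 185 = -4243$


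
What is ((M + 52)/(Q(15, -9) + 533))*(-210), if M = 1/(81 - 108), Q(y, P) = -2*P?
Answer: -98210/4959 ≈ -19.804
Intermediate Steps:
M = -1/27 (M = 1/(-27) = -1/27 ≈ -0.037037)
((M + 52)/(Q(15, -9) + 533))*(-210) = ((-1/27 + 52)/(-2*(-9) + 533))*(-210) = (1403/(27*(18 + 533)))*(-210) = ((1403/27)/551)*(-210) = ((1403/27)*(1/551))*(-210) = (1403/14877)*(-210) = -98210/4959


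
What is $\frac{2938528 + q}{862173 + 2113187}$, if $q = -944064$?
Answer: $\frac{62327}{92980} \approx 0.67033$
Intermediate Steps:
$\frac{2938528 + q}{862173 + 2113187} = \frac{2938528 - 944064}{862173 + 2113187} = \frac{1994464}{2975360} = 1994464 \cdot \frac{1}{2975360} = \frac{62327}{92980}$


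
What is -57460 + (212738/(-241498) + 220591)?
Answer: 19697798750/120749 ≈ 1.6313e+5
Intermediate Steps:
-57460 + (212738/(-241498) + 220591) = -57460 + (212738*(-1/241498) + 220591) = -57460 + (-106369/120749 + 220591) = -57460 + 26636036290/120749 = 19697798750/120749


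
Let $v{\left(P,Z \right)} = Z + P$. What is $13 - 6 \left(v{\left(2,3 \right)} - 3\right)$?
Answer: $1$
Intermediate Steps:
$v{\left(P,Z \right)} = P + Z$
$13 - 6 \left(v{\left(2,3 \right)} - 3\right) = 13 - 6 \left(\left(2 + 3\right) - 3\right) = 13 - 6 \left(5 - 3\right) = 13 - 12 = 1$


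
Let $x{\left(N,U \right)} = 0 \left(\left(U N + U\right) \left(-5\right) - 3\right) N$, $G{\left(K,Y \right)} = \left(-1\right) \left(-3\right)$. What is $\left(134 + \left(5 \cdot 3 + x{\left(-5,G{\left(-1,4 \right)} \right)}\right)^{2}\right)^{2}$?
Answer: $128881$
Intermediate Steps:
$G{\left(K,Y \right)} = 3$
$x{\left(N,U \right)} = 0$ ($x{\left(N,U \right)} = 0 \left(\left(N U + U\right) \left(-5\right) - 3\right) N = 0 \left(\left(U + N U\right) \left(-5\right) - 3\right) N = 0 \left(\left(- 5 U - 5 N U\right) - 3\right) N = 0 \left(-3 - 5 U - 5 N U\right) N = 0 N = 0$)
$\left(134 + \left(5 \cdot 3 + x{\left(-5,G{\left(-1,4 \right)} \right)}\right)^{2}\right)^{2} = \left(134 + \left(5 \cdot 3 + 0\right)^{2}\right)^{2} = \left(134 + \left(15 + 0\right)^{2}\right)^{2} = \left(134 + 15^{2}\right)^{2} = \left(134 + 225\right)^{2} = 359^{2} = 128881$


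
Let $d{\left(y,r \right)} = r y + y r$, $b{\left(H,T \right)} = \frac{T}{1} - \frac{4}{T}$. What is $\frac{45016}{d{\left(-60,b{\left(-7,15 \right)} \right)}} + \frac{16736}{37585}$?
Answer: $- \frac{12223067}{488605} \approx -25.016$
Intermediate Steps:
$b{\left(H,T \right)} = T - \frac{4}{T}$ ($b{\left(H,T \right)} = T 1 - \frac{4}{T} = T - \frac{4}{T}$)
$d{\left(y,r \right)} = 2 r y$ ($d{\left(y,r \right)} = r y + r y = 2 r y$)
$\frac{45016}{d{\left(-60,b{\left(-7,15 \right)} \right)}} + \frac{16736}{37585} = \frac{45016}{2 \left(15 - \frac{4}{15}\right) \left(-60\right)} + \frac{16736}{37585} = \frac{45016}{2 \cdot \frac{221}{15} \left(-60\right)} + \frac{16736}{37585} = \frac{45016}{-1768} + \frac{16736}{37585} = 45016 \left(- \frac{1}{1768}\right) + \frac{16736}{37585} = - \frac{331}{13} + \frac{16736}{37585} = - \frac{12223067}{488605}$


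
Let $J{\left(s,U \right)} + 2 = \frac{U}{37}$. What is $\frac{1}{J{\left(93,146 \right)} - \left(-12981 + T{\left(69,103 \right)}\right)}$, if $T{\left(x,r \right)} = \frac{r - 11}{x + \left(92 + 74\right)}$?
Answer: $\frac{8695}{112883311} \approx 7.7026 \cdot 10^{-5}$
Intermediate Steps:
$T{\left(x,r \right)} = \frac{-11 + r}{166 + x}$ ($T{\left(x,r \right)} = \frac{-11 + r}{x + 166} = \frac{-11 + r}{166 + x}$)
$J{\left(s,U \right)} = -2 + \frac{U}{37}$
$\frac{1}{J{\left(93,146 \right)} - \left(-12981 + T{\left(69,103 \right)}\right)} = \frac{1}{\left(-2 + \frac{1}{37} \cdot 146\right) + \left(12981 - \frac{-11 + 103}{166 + 69}\right)} = \frac{1}{\left(-2 + \frac{146}{37}\right) + \left(12981 - \frac{1}{235} \cdot 92\right)} = \frac{1}{\frac{72}{37} + \left(12981 - \frac{1}{235} \cdot 92\right)} = \frac{1}{\frac{72}{37} + \left(12981 - \frac{92}{235}\right)} = \frac{1}{\frac{72}{37} + \frac{3050443}{235}} = \frac{1}{\frac{112883311}{8695}} = \frac{8695}{112883311}$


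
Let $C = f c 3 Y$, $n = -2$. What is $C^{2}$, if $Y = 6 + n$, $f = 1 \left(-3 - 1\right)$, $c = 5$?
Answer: $57600$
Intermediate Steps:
$f = -4$ ($f = 1 \left(-4\right) = -4$)
$Y = 4$ ($Y = 6 - 2 = 4$)
$C = -240$ ($C = \left(-4\right) 5 \cdot 3 \cdot 4 = \left(-20\right) 3 \cdot 4 = \left(-60\right) 4 = -240$)
$C^{2} = \left(-240\right)^{2} = 57600$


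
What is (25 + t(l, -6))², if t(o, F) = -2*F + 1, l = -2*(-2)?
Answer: 1444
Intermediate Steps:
l = 4
t(o, F) = 1 - 2*F
(25 + t(l, -6))² = (25 + (1 - 2*(-6)))² = (25 + (1 + 12))² = (25 + 13)² = 38² = 1444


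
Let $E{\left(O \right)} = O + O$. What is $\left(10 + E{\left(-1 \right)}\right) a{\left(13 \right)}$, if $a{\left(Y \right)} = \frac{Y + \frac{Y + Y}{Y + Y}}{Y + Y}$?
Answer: $\frac{56}{13} \approx 4.3077$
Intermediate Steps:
$E{\left(O \right)} = 2 O$
$a{\left(Y \right)} = \frac{1 + Y}{2 Y}$ ($a{\left(Y \right)} = \frac{Y + \frac{2 Y}{2 Y}}{2 Y} = \left(Y + 2 Y \frac{1}{2 Y}\right) \frac{1}{2 Y} = \left(Y + 1\right) \frac{1}{2 Y} = \left(1 + Y\right) \frac{1}{2 Y} = \frac{1 + Y}{2 Y}$)
$\left(10 + E{\left(-1 \right)}\right) a{\left(13 \right)} = \left(10 + 2 \left(-1\right)\right) \frac{1 + 13}{2 \cdot 13} = \left(10 - 2\right) \frac{1}{2} \cdot \frac{1}{13} \cdot 14 = 8 \cdot \frac{7}{13} = \frac{56}{13}$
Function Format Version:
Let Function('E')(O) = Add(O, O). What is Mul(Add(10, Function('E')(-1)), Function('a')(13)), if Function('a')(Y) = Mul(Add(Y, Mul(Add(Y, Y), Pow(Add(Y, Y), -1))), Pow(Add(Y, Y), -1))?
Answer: Rational(56, 13) ≈ 4.3077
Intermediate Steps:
Function('E')(O) = Mul(2, O)
Function('a')(Y) = Mul(Rational(1, 2), Pow(Y, -1), Add(1, Y)) (Function('a')(Y) = Mul(Add(Y, Mul(Mul(2, Y), Pow(Mul(2, Y), -1))), Pow(Mul(2, Y), -1)) = Mul(Add(Y, Mul(Mul(2, Y), Mul(Rational(1, 2), Pow(Y, -1)))), Mul(Rational(1, 2), Pow(Y, -1))) = Mul(Add(Y, 1), Mul(Rational(1, 2), Pow(Y, -1))) = Mul(Add(1, Y), Mul(Rational(1, 2), Pow(Y, -1))) = Mul(Rational(1, 2), Pow(Y, -1), Add(1, Y)))
Mul(Add(10, Function('E')(-1)), Function('a')(13)) = Mul(Add(10, Mul(2, -1)), Mul(Rational(1, 2), Pow(13, -1), Add(1, 13))) = Mul(Add(10, -2), Mul(Rational(1, 2), Rational(1, 13), 14)) = Mul(8, Rational(7, 13)) = Rational(56, 13)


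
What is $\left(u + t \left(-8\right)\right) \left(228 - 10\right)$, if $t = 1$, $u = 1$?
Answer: $-1526$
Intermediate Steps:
$\left(u + t \left(-8\right)\right) \left(228 - 10\right) = \left(1 + 1 \left(-8\right)\right) \left(228 - 10\right) = \left(1 - 8\right) 218 = \left(-7\right) 218 = -1526$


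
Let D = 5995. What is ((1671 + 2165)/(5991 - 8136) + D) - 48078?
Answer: -90271871/2145 ≈ -42085.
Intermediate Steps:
((1671 + 2165)/(5991 - 8136) + D) - 48078 = ((1671 + 2165)/(5991 - 8136) + 5995) - 48078 = (3836/(-2145) + 5995) - 48078 = (3836*(-1/2145) + 5995) - 48078 = (-3836/2145 + 5995) - 48078 = 12855439/2145 - 48078 = -90271871/2145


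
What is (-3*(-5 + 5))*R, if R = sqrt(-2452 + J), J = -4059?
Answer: 0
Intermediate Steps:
R = I*sqrt(6511) (R = sqrt(-2452 - 4059) = sqrt(-6511) = I*sqrt(6511) ≈ 80.691*I)
(-3*(-5 + 5))*R = (-3*(-5 + 5))*(I*sqrt(6511)) = (-3*0)*(I*sqrt(6511)) = 0*(I*sqrt(6511)) = 0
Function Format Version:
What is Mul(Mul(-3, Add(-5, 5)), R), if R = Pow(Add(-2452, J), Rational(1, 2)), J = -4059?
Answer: 0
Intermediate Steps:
R = Mul(I, Pow(6511, Rational(1, 2))) (R = Pow(Add(-2452, -4059), Rational(1, 2)) = Pow(-6511, Rational(1, 2)) = Mul(I, Pow(6511, Rational(1, 2))) ≈ Mul(80.691, I))
Mul(Mul(-3, Add(-5, 5)), R) = Mul(Mul(-3, Add(-5, 5)), Mul(I, Pow(6511, Rational(1, 2)))) = Mul(Mul(-3, 0), Mul(I, Pow(6511, Rational(1, 2)))) = Mul(0, Mul(I, Pow(6511, Rational(1, 2)))) = 0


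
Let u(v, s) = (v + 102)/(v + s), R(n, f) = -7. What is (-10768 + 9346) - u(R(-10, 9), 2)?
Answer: -1403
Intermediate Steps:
u(v, s) = (102 + v)/(s + v)
(-10768 + 9346) - u(R(-10, 9), 2) = (-10768 + 9346) - (102 - 7)/(2 - 7) = -1422 - 95/(-5) = -1422 - (-1)*95/5 = -1422 - 1*(-19) = -1422 + 19 = -1403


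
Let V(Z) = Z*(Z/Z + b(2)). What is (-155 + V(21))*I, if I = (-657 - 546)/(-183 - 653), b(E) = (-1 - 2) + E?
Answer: -186465/836 ≈ -223.04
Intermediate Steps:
b(E) = -3 + E
I = 1203/836 (I = -1203/(-836) = -1203*(-1/836) = 1203/836 ≈ 1.4390)
V(Z) = 0 (V(Z) = Z*(Z/Z + (-3 + 2)) = Z*(1 - 1) = Z*0 = 0)
(-155 + V(21))*I = (-155 + 0)*(1203/836) = -155*1203/836 = -186465/836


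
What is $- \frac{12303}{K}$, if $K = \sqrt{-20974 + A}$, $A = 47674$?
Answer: $- \frac{4101 \sqrt{267}}{890} \approx -75.293$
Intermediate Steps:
$K = 10 \sqrt{267}$ ($K = \sqrt{-20974 + 47674} = \sqrt{26700} = 10 \sqrt{267} \approx 163.4$)
$- \frac{12303}{K} = - \frac{12303}{10 \sqrt{267}} = - 12303 \frac{\sqrt{267}}{2670} = - \frac{4101 \sqrt{267}}{890}$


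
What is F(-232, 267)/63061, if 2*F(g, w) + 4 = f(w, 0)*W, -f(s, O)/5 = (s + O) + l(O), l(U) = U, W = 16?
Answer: -10682/63061 ≈ -0.16939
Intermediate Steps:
f(s, O) = -10*O - 5*s (f(s, O) = -5*((s + O) + O) = -5*((O + s) + O) = -5*(s + 2*O) = -10*O - 5*s)
F(g, w) = -2 - 40*w (F(g, w) = -2 + ((-10*0 - 5*w)*16)/2 = -2 + ((0 - 5*w)*16)/2 = -2 + (-5*w*16)/2 = -2 + (-80*w)/2 = -2 - 40*w)
F(-232, 267)/63061 = (-2 - 40*267)/63061 = (-2 - 10680)*(1/63061) = -10682*1/63061 = -10682/63061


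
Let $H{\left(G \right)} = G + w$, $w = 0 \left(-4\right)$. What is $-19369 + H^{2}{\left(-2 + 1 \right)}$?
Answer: $-19368$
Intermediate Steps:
$w = 0$
$H{\left(G \right)} = G$ ($H{\left(G \right)} = G + 0 = G$)
$-19369 + H^{2}{\left(-2 + 1 \right)} = -19369 + \left(-2 + 1\right)^{2} = -19369 + \left(-1\right)^{2} = -19369 + 1 = -19368$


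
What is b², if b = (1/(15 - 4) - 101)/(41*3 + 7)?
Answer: 12321/20449 ≈ 0.60252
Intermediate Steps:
b = -111/143 (b = (1/11 - 101)/(123 + 7) = (1/11 - 101)/130 = -1110/11*1/130 = -111/143 ≈ -0.77622)
b² = (-111/143)² = 12321/20449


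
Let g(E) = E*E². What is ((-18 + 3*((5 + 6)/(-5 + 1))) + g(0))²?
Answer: 11025/16 ≈ 689.06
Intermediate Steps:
g(E) = E³
((-18 + 3*((5 + 6)/(-5 + 1))) + g(0))² = ((-18 + 3*((5 + 6)/(-5 + 1))) + 0³)² = ((-18 + 3*(11/(-4))) + 0)² = ((-18 + 3*(-¼*11)) + 0)² = ((-18 + 3*(-11/4)) + 0)² = ((-18 - 33/4) + 0)² = (-105/4 + 0)² = (-105/4)² = 11025/16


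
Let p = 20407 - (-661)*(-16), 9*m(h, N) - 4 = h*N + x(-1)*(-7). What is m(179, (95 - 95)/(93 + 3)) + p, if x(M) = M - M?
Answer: 88483/9 ≈ 9831.4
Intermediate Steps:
x(M) = 0
m(h, N) = 4/9 + N*h/9 (m(h, N) = 4/9 + (h*N + 0*(-7))/9 = 4/9 + (N*h + 0)/9 = 4/9 + (N*h)/9 = 4/9 + N*h/9)
p = 9831 (p = 20407 - 1*10576 = 20407 - 10576 = 9831)
m(179, (95 - 95)/(93 + 3)) + p = (4/9 + (1/9)*((95 - 95)/(93 + 3))*179) + 9831 = (4/9 + (1/9)*(0/96)*179) + 9831 = (4/9 + (1/9)*(0*(1/96))*179) + 9831 = (4/9 + (1/9)*0*179) + 9831 = (4/9 + 0) + 9831 = 4/9 + 9831 = 88483/9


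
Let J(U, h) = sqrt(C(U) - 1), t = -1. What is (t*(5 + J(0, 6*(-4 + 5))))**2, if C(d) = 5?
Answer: 49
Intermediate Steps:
J(U, h) = 2 (J(U, h) = sqrt(5 - 1) = sqrt(4) = 2)
(t*(5 + J(0, 6*(-4 + 5))))**2 = (-(5 + 2))**2 = (-1*7)**2 = (-7)**2 = 49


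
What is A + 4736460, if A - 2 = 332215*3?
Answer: 5733107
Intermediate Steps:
A = 996647 (A = 2 + 332215*3 = 2 + 996645 = 996647)
A + 4736460 = 996647 + 4736460 = 5733107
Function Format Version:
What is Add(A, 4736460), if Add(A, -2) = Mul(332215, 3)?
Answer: 5733107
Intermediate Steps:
A = 996647 (A = Add(2, Mul(332215, 3)) = Add(2, 996645) = 996647)
Add(A, 4736460) = Add(996647, 4736460) = 5733107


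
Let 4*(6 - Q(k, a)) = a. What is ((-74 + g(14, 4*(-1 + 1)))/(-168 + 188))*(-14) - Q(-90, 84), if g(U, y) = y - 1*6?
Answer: 71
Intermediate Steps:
Q(k, a) = 6 - a/4
g(U, y) = -6 + y (g(U, y) = y - 6 = -6 + y)
((-74 + g(14, 4*(-1 + 1)))/(-168 + 188))*(-14) - Q(-90, 84) = ((-74 + (-6 + 4*(-1 + 1)))/(-168 + 188))*(-14) - (6 - 1/4*84) = ((-74 + (-6 + 4*0))/20)*(-14) - (6 - 21) = ((-74 + (-6 + 0))*(1/20))*(-14) - 1*(-15) = ((-74 - 6)*(1/20))*(-14) + 15 = -80*1/20*(-14) + 15 = -4*(-14) + 15 = 56 + 15 = 71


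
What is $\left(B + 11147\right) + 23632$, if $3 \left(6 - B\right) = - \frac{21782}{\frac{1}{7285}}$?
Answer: $\frac{158786225}{3} \approx 5.2929 \cdot 10^{7}$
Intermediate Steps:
$B = \frac{158681888}{3}$ ($B = 6 - \frac{\left(-21782\right) \frac{1}{\frac{1}{7285}}}{3} = 6 - \frac{\left(-21782\right) 7285}{3} = 6 - - \frac{158681870}{3} = 6 + \frac{158681870}{3} = \frac{158681888}{3} \approx 5.2894 \cdot 10^{7}$)
$\left(B + 11147\right) + 23632 = \left(\frac{158681888}{3} + 11147\right) + 23632 = \frac{158715329}{3} + 23632 = \frac{158786225}{3}$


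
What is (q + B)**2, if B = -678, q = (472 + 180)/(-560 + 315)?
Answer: 27809564644/60025 ≈ 4.6330e+5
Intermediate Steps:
q = -652/245 (q = 652/(-245) = 652*(-1/245) = -652/245 ≈ -2.6612)
(q + B)**2 = (-652/245 - 678)**2 = (-166762/245)**2 = 27809564644/60025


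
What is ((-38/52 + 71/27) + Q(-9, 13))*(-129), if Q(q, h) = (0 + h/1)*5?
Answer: -2019409/234 ≈ -8630.0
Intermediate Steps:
Q(q, h) = 5*h (Q(q, h) = (0 + h*1)*5 = (0 + h)*5 = h*5 = 5*h)
((-38/52 + 71/27) + Q(-9, 13))*(-129) = ((-38/52 + 71/27) + 5*13)*(-129) = ((-38*1/52 + 71*(1/27)) + 65)*(-129) = ((-19/26 + 71/27) + 65)*(-129) = (1333/702 + 65)*(-129) = (46963/702)*(-129) = -2019409/234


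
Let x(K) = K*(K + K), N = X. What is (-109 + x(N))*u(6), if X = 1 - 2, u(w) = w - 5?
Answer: -107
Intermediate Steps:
u(w) = -5 + w
X = -1
N = -1
x(K) = 2*K**2 (x(K) = K*(2*K) = 2*K**2)
(-109 + x(N))*u(6) = (-109 + 2*(-1)**2)*(-5 + 6) = (-109 + 2*1)*1 = (-109 + 2)*1 = -107*1 = -107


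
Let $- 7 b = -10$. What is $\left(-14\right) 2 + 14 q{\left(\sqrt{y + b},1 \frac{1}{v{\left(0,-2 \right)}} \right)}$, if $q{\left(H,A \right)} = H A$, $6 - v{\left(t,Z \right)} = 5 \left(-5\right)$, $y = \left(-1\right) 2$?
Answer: $-28 + \frac{4 i \sqrt{7}}{31} \approx -28.0 + 0.34139 i$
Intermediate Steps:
$b = \frac{10}{7}$ ($b = \left(- \frac{1}{7}\right) \left(-10\right) = \frac{10}{7} \approx 1.4286$)
$y = -2$
$v{\left(t,Z \right)} = 31$ ($v{\left(t,Z \right)} = 6 - 5 \left(-5\right) = 6 - -25 = 6 + 25 = 31$)
$q{\left(H,A \right)} = A H$
$\left(-14\right) 2 + 14 q{\left(\sqrt{y + b},1 \frac{1}{v{\left(0,-2 \right)}} \right)} = \left(-14\right) 2 + 14 \cdot 1 \cdot \frac{1}{31} \sqrt{-2 + \frac{10}{7}} = -28 + 14 \cdot 1 \cdot \frac{1}{31} \sqrt{- \frac{4}{7}} = -28 + 14 \frac{\frac{2}{7} i \sqrt{7}}{31} = -28 + 14 \frac{2 i \sqrt{7}}{217} = -28 + \frac{4 i \sqrt{7}}{31}$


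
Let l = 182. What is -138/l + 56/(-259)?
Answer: -3281/3367 ≈ -0.97446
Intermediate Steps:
-138/l + 56/(-259) = -138/182 + 56/(-259) = -138*1/182 + 56*(-1/259) = -69/91 - 8/37 = -3281/3367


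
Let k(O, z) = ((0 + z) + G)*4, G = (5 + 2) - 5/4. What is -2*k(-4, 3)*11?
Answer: -770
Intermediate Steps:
G = 23/4 (G = 7 - 5*¼ = 7 - 5/4 = 23/4 ≈ 5.7500)
k(O, z) = 23 + 4*z (k(O, z) = ((0 + z) + 23/4)*4 = (z + 23/4)*4 = (23/4 + z)*4 = 23 + 4*z)
-2*k(-4, 3)*11 = -2*(23 + 4*3)*11 = -2*(23 + 12)*11 = -2*35*11 = -70*11 = -770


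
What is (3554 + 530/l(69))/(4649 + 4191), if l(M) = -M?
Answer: 30587/76245 ≈ 0.40117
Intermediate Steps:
(3554 + 530/l(69))/(4649 + 4191) = (3554 + 530/((-1*69)))/(4649 + 4191) = (3554 + 530/(-69))/8840 = (3554 + 530*(-1/69))*(1/8840) = (3554 - 530/69)*(1/8840) = (244696/69)*(1/8840) = 30587/76245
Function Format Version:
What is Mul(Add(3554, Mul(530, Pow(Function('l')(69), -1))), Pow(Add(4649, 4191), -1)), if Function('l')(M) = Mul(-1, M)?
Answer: Rational(30587, 76245) ≈ 0.40117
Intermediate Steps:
Mul(Add(3554, Mul(530, Pow(Function('l')(69), -1))), Pow(Add(4649, 4191), -1)) = Mul(Add(3554, Mul(530, Pow(Mul(-1, 69), -1))), Pow(Add(4649, 4191), -1)) = Mul(Add(3554, Mul(530, Pow(-69, -1))), Pow(8840, -1)) = Mul(Add(3554, Mul(530, Rational(-1, 69))), Rational(1, 8840)) = Mul(Add(3554, Rational(-530, 69)), Rational(1, 8840)) = Mul(Rational(244696, 69), Rational(1, 8840)) = Rational(30587, 76245)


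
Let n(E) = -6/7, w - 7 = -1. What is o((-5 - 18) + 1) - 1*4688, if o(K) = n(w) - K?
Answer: -32668/7 ≈ -4666.9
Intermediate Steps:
w = 6 (w = 7 - 1 = 6)
n(E) = -6/7 (n(E) = -6*1/7 = -6/7)
o(K) = -6/7 - K
o((-5 - 18) + 1) - 1*4688 = (-6/7 - ((-5 - 18) + 1)) - 1*4688 = (-6/7 - (-23 + 1)) - 4688 = (-6/7 - 1*(-22)) - 4688 = (-6/7 + 22) - 4688 = 148/7 - 4688 = -32668/7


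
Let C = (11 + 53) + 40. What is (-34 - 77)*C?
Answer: -11544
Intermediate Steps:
C = 104 (C = 64 + 40 = 104)
(-34 - 77)*C = (-34 - 77)*104 = -111*104 = -11544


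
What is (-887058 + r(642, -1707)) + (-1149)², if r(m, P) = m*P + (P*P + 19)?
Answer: 2251117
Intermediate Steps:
r(m, P) = 19 + P² + P*m (r(m, P) = P*m + (P² + 19) = P*m + (19 + P²) = 19 + P² + P*m)
(-887058 + r(642, -1707)) + (-1149)² = (-887058 + (19 + (-1707)² - 1707*642)) + (-1149)² = (-887058 + (19 + 2913849 - 1095894)) + 1320201 = (-887058 + 1817974) + 1320201 = 930916 + 1320201 = 2251117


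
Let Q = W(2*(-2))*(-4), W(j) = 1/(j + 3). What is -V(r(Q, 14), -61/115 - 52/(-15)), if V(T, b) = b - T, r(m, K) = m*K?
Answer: 18307/345 ≈ 53.064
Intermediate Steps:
W(j) = 1/(3 + j)
Q = 4 (Q = -4/(3 + 2*(-2)) = -4/(3 - 4) = -4/(-1) = -1*(-4) = 4)
r(m, K) = K*m
-V(r(Q, 14), -61/115 - 52/(-15)) = -((-61/115 - 52/(-15)) - 14*4) = -((-61*1/115 - 52*(-1/15)) - 1*56) = -((-61/115 + 52/15) - 56) = -(1013/345 - 56) = -1*(-18307/345) = 18307/345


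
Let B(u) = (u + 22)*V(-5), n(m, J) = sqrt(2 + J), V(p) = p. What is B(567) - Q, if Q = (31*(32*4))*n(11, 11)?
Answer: -2945 - 3968*sqrt(13) ≈ -17252.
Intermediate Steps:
B(u) = -110 - 5*u (B(u) = (u + 22)*(-5) = (22 + u)*(-5) = -110 - 5*u)
Q = 3968*sqrt(13) (Q = (31*(32*4))*sqrt(2 + 11) = (31*128)*sqrt(13) = 3968*sqrt(13) ≈ 14307.)
B(567) - Q = (-110 - 5*567) - 3968*sqrt(13) = (-110 - 2835) - 3968*sqrt(13) = -2945 - 3968*sqrt(13)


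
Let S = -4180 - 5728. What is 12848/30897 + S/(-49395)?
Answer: 313584812/508719105 ≈ 0.61642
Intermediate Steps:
S = -9908
12848/30897 + S/(-49395) = 12848/30897 - 9908/(-49395) = 12848*(1/30897) - 9908*(-1/49395) = 12848/30897 + 9908/49395 = 313584812/508719105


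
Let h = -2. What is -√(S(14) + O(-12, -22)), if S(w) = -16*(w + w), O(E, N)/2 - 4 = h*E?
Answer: -14*I*√2 ≈ -19.799*I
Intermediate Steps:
O(E, N) = 8 - 4*E (O(E, N) = 8 + 2*(-2*E) = 8 - 4*E)
S(w) = -32*w
-√(S(14) + O(-12, -22)) = -√(-32*14 + (8 - 4*(-12))) = -√(-448 + (8 + 48)) = -√(-448 + 56) = -√(-392) = -14*I*√2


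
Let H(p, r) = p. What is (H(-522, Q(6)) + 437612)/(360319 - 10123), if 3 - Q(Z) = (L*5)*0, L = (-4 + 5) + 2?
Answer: 218545/175098 ≈ 1.2481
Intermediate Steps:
L = 3 (L = 1 + 2 = 3)
Q(Z) = 3 (Q(Z) = 3 - 3*5*0 = 3 - 15*0 = 3 - 1*0 = 3 + 0 = 3)
(H(-522, Q(6)) + 437612)/(360319 - 10123) = (-522 + 437612)/(360319 - 10123) = 437090/350196 = 437090*(1/350196) = 218545/175098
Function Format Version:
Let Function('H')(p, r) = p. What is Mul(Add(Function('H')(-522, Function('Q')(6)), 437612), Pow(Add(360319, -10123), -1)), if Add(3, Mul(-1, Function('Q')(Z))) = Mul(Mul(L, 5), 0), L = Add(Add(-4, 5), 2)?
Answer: Rational(218545, 175098) ≈ 1.2481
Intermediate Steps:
L = 3 (L = Add(1, 2) = 3)
Function('Q')(Z) = 3 (Function('Q')(Z) = Add(3, Mul(-1, Mul(Mul(3, 5), 0))) = Add(3, Mul(-1, Mul(15, 0))) = Add(3, Mul(-1, 0)) = Add(3, 0) = 3)
Mul(Add(Function('H')(-522, Function('Q')(6)), 437612), Pow(Add(360319, -10123), -1)) = Mul(Add(-522, 437612), Pow(Add(360319, -10123), -1)) = Mul(437090, Pow(350196, -1)) = Mul(437090, Rational(1, 350196)) = Rational(218545, 175098)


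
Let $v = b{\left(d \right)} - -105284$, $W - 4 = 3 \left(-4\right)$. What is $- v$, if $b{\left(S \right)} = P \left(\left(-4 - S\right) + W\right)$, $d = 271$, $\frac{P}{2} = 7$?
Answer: $-101322$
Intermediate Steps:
$P = 14$ ($P = 2 \cdot 7 = 14$)
$W = -8$ ($W = 4 + 3 \left(-4\right) = 4 - 12 = -8$)
$b{\left(S \right)} = -168 - 14 S$ ($b{\left(S \right)} = 14 \left(\left(-4 - S\right) - 8\right) = 14 \left(-12 - S\right) = -168 - 14 S$)
$v = 101322$ ($v = \left(-168 - 3794\right) - -105284 = \left(-168 - 3794\right) + 105284 = -3962 + 105284 = 101322$)
$- v = \left(-1\right) 101322 = -101322$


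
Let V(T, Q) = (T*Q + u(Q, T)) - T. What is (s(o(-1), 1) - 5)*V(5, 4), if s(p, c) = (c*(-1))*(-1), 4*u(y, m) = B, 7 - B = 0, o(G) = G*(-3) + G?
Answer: -67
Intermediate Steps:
o(G) = -2*G (o(G) = -3*G + G = -2*G)
B = 7 (B = 7 - 1*0 = 7 + 0 = 7)
u(y, m) = 7/4 (u(y, m) = (¼)*7 = 7/4)
V(T, Q) = 7/4 - T + Q*T (V(T, Q) = (T*Q + 7/4) - T = (Q*T + 7/4) - T = (7/4 + Q*T) - T = 7/4 - T + Q*T)
s(p, c) = c (s(p, c) = -c*(-1) = c)
(s(o(-1), 1) - 5)*V(5, 4) = (1 - 5)*(7/4 - 1*5 + 4*5) = -4*(7/4 - 5 + 20) = -4*67/4 = -67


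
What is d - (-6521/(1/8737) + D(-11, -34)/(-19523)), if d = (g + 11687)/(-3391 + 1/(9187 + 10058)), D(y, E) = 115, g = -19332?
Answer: 72588664456364456359/1274066958262 ≈ 5.6974e+7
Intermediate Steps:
d = 147128025/65259794 (d = (-19332 + 11687)/(-3391 + 1/(9187 + 10058)) = -7645/(-3391 + 1/19245) = -7645/(-65259794/19245) = -7645*(-19245/65259794) = 147128025/65259794 ≈ 2.2545)
d - (-6521/(1/8737) + D(-11, -34)/(-19523)) = 147128025/65259794 - (-6521/(1/8737) + 115/(-19523)) = 147128025/65259794 - (-6521/1/8737 + 115*(-1/19523)) = 147128025/65259794 - (-6521*8737 - 115/19523) = 147128025/65259794 - (-56973977 - 115/19523) = 147128025/65259794 - 1*(-1112302953086/19523) = 147128025/65259794 + 1112302953086/19523 = 72588664456364456359/1274066958262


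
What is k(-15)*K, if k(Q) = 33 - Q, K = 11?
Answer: 528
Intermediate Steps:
k(-15)*K = (33 - 1*(-15))*11 = (33 + 15)*11 = 48*11 = 528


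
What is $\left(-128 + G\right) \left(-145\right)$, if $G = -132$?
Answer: $37700$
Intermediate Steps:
$\left(-128 + G\right) \left(-145\right) = \left(-128 - 132\right) \left(-145\right) = \left(-260\right) \left(-145\right) = 37700$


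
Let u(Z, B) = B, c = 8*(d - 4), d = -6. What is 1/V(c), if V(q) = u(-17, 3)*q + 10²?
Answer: -1/140 ≈ -0.0071429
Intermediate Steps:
c = -80 (c = 8*(-6 - 4) = 8*(-10) = -80)
V(q) = 100 + 3*q (V(q) = 3*q + 10² = 3*q + 100 = 100 + 3*q)
1/V(c) = 1/(100 + 3*(-80)) = 1/(100 - 240) = 1/(-140) = -1/140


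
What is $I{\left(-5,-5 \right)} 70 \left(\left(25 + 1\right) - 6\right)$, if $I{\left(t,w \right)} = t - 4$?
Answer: $-12600$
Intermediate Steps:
$I{\left(t,w \right)} = -4 + t$
$I{\left(-5,-5 \right)} 70 \left(\left(25 + 1\right) - 6\right) = \left(-4 - 5\right) 70 \left(\left(25 + 1\right) - 6\right) = \left(-9\right) 70 \left(26 - 6\right) = \left(-630\right) 20 = -12600$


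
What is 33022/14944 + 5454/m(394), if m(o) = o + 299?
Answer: 5799379/575344 ≈ 10.080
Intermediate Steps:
m(o) = 299 + o
33022/14944 + 5454/m(394) = 33022/14944 + 5454/(299 + 394) = 33022*(1/14944) + 5454/693 = 16511/7472 + 5454*(1/693) = 16511/7472 + 606/77 = 5799379/575344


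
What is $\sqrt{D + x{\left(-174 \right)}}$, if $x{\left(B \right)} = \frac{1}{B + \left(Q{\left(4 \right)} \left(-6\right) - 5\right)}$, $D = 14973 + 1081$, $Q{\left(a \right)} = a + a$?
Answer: $\frac{\sqrt{827246339}}{227} \approx 126.7$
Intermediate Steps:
$Q{\left(a \right)} = 2 a$
$D = 16054$
$x{\left(B \right)} = \frac{1}{-53 + B}$ ($x{\left(B \right)} = \frac{1}{B + \left(2 \cdot 4 \left(-6\right) - 5\right)} = \frac{1}{B + \left(8 \left(-6\right) - 5\right)} = \frac{1}{B - 53} = \frac{1}{-53 + B}$)
$\sqrt{D + x{\left(-174 \right)}} = \sqrt{16054 + \frac{1}{-53 - 174}} = \sqrt{16054 + \frac{1}{-227}} = \sqrt{16054 - \frac{1}{227}} = \sqrt{\frac{3644257}{227}} = \frac{\sqrt{827246339}}{227}$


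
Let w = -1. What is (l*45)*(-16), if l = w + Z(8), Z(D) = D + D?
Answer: -10800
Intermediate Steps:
Z(D) = 2*D
l = 15 (l = -1 + 2*8 = -1 + 16 = 15)
(l*45)*(-16) = (15*45)*(-16) = 675*(-16) = -10800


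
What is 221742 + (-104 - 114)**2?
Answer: 269266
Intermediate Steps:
221742 + (-104 - 114)**2 = 221742 + (-218)**2 = 221742 + 47524 = 269266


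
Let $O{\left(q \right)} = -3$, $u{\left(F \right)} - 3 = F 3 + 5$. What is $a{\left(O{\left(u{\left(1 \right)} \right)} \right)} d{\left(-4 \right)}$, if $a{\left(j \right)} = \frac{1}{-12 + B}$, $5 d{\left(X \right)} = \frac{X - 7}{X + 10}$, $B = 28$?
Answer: $- \frac{11}{480} \approx -0.022917$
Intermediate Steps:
$u{\left(F \right)} = 8 + 3 F$ ($u{\left(F \right)} = 3 + \left(F 3 + 5\right) = 3 + \left(3 F + 5\right) = 3 + \left(5 + 3 F\right) = 8 + 3 F$)
$d{\left(X \right)} = \frac{-7 + X}{5 \left(10 + X\right)}$ ($d{\left(X \right)} = \frac{\left(X - 7\right) \frac{1}{X + 10}}{5} = \frac{\left(-7 + X\right) \frac{1}{10 + X}}{5} = \frac{\frac{1}{10 + X} \left(-7 + X\right)}{5} = \frac{-7 + X}{5 \left(10 + X\right)}$)
$a{\left(j \right)} = \frac{1}{16}$ ($a{\left(j \right)} = \frac{1}{-12 + 28} = \frac{1}{16}$)
$a{\left(O{\left(u{\left(1 \right)} \right)} \right)} d{\left(-4 \right)} = \frac{\frac{1}{5} \frac{1}{10 - 4} \left(-7 - 4\right)}{16} = \frac{\frac{1}{5} \cdot \frac{1}{6} \left(-11\right)}{16} = \frac{1}{16} \left(- \frac{11}{30}\right) = - \frac{11}{480}$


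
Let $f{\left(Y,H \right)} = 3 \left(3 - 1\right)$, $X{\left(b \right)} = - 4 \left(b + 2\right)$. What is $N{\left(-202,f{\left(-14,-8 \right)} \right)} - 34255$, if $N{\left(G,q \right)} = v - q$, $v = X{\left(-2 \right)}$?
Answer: $-34261$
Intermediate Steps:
$X{\left(b \right)} = -8 - 4 b$ ($X{\left(b \right)} = - 4 \left(2 + b\right) = -8 - 4 b$)
$v = 0$ ($v = -8 - -8 = -8 + 8 = 0$)
$f{\left(Y,H \right)} = 6$ ($f{\left(Y,H \right)} = 3 \cdot 2 = 6$)
$N{\left(G,q \right)} = - q$ ($N{\left(G,q \right)} = 0 - q = - q$)
$N{\left(-202,f{\left(-14,-8 \right)} \right)} - 34255 = \left(-1\right) 6 - 34255 = -6 - 34255 = -34261$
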